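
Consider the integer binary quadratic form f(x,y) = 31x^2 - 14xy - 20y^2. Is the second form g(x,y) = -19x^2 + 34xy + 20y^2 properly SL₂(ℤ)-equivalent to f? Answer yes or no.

D₁ = 2676, D₂ = 2676
river cycle of f (length 38): (-20, 14, 31), (31, 48, -3), (-3, 48, 31), (31, 14, -20), (-20, 26, 25), (25, 24, -21), (-21, 18, 28), (28, 38, -11), (-11, 50, 4), (4, 46, -35), … (28 more)
river cycle of g (length 38): (20, 46, -7), (-7, 38, 44), (44, 50, -1), (-1, 50, 44), (44, 38, -7), (-7, 46, 20), (20, 34, -19), (-19, 42, 12), (12, 30, -37), (-37, 44, 5), … (28 more)
cycles differ ⇒ inequivalent

no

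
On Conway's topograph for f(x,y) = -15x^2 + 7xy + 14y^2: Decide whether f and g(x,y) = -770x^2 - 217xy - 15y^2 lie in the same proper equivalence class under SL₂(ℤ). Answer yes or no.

D₁ = 889, D₂ = 889
river cycle of f (length 42): (14, 21, -8), (-8, 27, 5), (5, 23, -18), (-18, 13, 10), (10, 27, -4), (-4, 29, 3), (3, 25, -22), (-22, 19, 6), (6, 29, -2), (-2, 27, 20), … (32 more)
river cycle of g (length 42): (-15, 7, 14), (14, 21, -8), (-8, 27, 5), (5, 23, -18), (-18, 13, 10), (10, 27, -4), (-4, 29, 3), (3, 25, -22), (-22, 19, 6), (6, 29, -2), … (32 more)
cycles coincide ⇒ equivalent

yes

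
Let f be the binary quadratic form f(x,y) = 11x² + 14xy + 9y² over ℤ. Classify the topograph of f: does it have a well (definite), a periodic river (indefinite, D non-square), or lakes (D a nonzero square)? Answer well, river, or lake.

D = b²−4ac = 14² − 4·11·9 = -200
D < 0 ⇒ definite ⇒ every region one sign ⇒ single well

well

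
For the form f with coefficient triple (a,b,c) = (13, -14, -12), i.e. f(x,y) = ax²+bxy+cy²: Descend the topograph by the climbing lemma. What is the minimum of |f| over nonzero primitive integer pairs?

descent: ρ → (-12,14,13)  [lands on river]
river: ρ → (13,12,-13)
river: ρ → (-13,14,12)
river: ρ → (12,10,-15)
river: ρ → (-15,20,7)
river: ρ → (7,22,-12)
river: ρ → (-12,26,3)
river: ρ → (3,28,-3)
river: ρ → (-3,26,12)
river: ρ → (12,22,-7)
river: ρ → (-7,20,15)
river: ρ → (15,10,-12)
closes: descent 1, river 12
min |a| on river = 3

3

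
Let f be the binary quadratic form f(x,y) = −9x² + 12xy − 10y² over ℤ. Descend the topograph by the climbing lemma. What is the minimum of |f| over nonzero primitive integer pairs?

translate: b→6 (≡-12 mod 18), so (9,-12,10)→(9,6,7)
flip: (9,6,7)→(7,-6,9)
reduced (well bottom): (7,-6,9) with a≤c, −a<b≤a
well minimum |f| = |-7| = 7 (negative-definite)

7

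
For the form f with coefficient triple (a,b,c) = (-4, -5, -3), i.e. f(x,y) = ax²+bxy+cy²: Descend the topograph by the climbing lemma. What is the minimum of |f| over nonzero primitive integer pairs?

translate: b→-3 (≡5 mod 8), so (4,5,3)→(4,-3,2)
flip: (4,-3,2)→(2,3,4)
translate: b→-1 (≡3 mod 4), so (2,3,4)→(2,-1,3)
reduced (well bottom): (2,-1,3) with a≤c, −a<b≤a
well minimum |f| = |-2| = 2 (negative-definite)

2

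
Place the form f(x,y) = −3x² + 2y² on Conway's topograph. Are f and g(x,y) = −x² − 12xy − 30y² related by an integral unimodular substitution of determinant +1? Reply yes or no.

D₁ = 24, D₂ = 24
river cycle of f (length 2): (2, 4, -1), (-1, 4, 2)
river cycle of g (length 2): (-1, 4, 2), (2, 4, -1)
cycles coincide ⇒ equivalent

yes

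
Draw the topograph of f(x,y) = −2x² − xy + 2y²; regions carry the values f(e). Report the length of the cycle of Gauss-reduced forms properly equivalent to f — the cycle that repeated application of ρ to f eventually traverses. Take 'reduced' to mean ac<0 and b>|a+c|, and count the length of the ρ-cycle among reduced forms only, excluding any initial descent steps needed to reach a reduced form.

D = 17, ⌊√D⌋ = 4
descent: ρ → (2,1,-2)  [lands on river]
river: ρ → (-2,3,1)
river: ρ → (1,3,-2)
river: ρ → (-2,1,2)
river: ρ → (2,3,-1)
river: ρ → (-1,3,2)
ρ-cycle length = 6 (tail of 1 descent step not counted)

6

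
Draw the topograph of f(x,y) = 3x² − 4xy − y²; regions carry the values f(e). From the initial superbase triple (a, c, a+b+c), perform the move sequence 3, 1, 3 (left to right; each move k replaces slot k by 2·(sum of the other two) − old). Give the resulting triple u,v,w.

start (3,-1,-2) = (f(1,0),f(0,1),f(1,1))
replace slot 3: 2·(3+(-1)) − (-2) = 6 → (3,-1,6)
replace slot 1: 2·((-1)+6) − 3 = 7 → (7,-1,6)
replace slot 3: 2·(7+(-1)) − 6 = 6 → (7,-1,6)

7,-1,6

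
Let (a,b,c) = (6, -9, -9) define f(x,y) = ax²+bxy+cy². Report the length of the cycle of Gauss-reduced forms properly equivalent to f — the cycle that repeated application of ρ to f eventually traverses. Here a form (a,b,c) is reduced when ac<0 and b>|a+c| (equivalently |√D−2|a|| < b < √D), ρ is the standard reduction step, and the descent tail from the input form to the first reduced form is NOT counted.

D = 297, ⌊√D⌋ = 17
descent: ρ → (-9,9,6)  [lands on river]
river: ρ → (6,15,-3)
river: ρ → (-3,15,6)
river: ρ → (6,9,-9)
ρ-cycle length = 4 (tail of 1 descent step not counted)

4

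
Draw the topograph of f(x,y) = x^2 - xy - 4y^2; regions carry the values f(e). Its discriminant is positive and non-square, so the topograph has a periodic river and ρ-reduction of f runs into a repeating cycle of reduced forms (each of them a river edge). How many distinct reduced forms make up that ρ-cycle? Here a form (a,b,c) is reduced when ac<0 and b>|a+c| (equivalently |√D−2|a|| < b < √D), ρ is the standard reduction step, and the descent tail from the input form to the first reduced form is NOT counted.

D = 17, ⌊√D⌋ = 4
descent: ρ → (-4,1,1)
descent: ρ → (1,3,-2)  [lands on river]
river: ρ → (-2,1,2)
river: ρ → (2,3,-1)
river: ρ → (-1,3,2)
river: ρ → (2,1,-2)
river: ρ → (-2,3,1)
ρ-cycle length = 6 (tail of 2 descent steps not counted)

6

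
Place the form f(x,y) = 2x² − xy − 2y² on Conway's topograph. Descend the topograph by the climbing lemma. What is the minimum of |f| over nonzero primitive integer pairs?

descent: ρ → (-2,1,2)  [lands on river]
river: ρ → (2,3,-1)
river: ρ → (-1,3,2)
river: ρ → (2,1,-2)
river: ρ → (-2,3,1)
river: ρ → (1,3,-2)
closes: descent 1, river 6
min |a| on river = 1

1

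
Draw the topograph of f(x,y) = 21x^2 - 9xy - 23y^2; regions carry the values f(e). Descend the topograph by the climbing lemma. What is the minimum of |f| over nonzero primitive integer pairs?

descent: ρ → (-23,9,21)  [lands on river]
river: ρ → (21,33,-11)
river: ρ → (-11,33,21)
river: ρ → (21,9,-23)
river: ρ → (-23,37,7)
river: ρ → (7,33,-33)
river: ρ → (-33,33,7)
river: ρ → (7,37,-23)
closes: descent 1, river 8
min |a| on river = 7

7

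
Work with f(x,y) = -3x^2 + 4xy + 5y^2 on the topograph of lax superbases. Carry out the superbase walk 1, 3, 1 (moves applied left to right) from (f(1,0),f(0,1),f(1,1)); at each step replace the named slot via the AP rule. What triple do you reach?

start (-3,5,6) = (f(1,0),f(0,1),f(1,1))
replace slot 1: 2·(5+6) − (-3) = 25 → (25,5,6)
replace slot 3: 2·(25+5) − 6 = 54 → (25,5,54)
replace slot 1: 2·(5+54) − 25 = 93 → (93,5,54)

93,5,54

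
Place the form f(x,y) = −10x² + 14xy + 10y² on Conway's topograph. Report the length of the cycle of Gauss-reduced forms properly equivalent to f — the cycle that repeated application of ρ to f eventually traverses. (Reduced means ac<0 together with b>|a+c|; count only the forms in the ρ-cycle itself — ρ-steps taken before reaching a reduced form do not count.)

D = 596, ⌊√D⌋ = 24
river: ρ → (10,6,-14)
river: ρ → (-14,22,2)
river: ρ → (2,22,-14)
river: ρ → (-14,6,10)
river: ρ → (10,14,-10)
river: ρ → (-10,6,14)
river: ρ → (14,22,-2)
river: ρ → (-2,22,14)
river: ρ → (14,6,-10)
river: ρ → (-10,14,10)
ρ-cycle length = 10 (tail of 0 descent steps not counted)

10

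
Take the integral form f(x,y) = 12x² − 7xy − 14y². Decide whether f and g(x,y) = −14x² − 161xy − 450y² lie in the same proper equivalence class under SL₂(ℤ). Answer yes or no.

D₁ = 721, D₂ = 721
river cycle of f (length 36): (-14, 7, 12), (12, 17, -9), (-9, 19, 10), (10, 21, -7), (-7, 21, 10), (10, 19, -9), (-9, 17, 12), (12, 7, -14), (-14, 21, 5), (5, 19, -18), … (26 more)
river cycle of g (length 36): (-14, 7, 12), (12, 17, -9), (-9, 19, 10), (10, 21, -7), (-7, 21, 10), (10, 19, -9), (-9, 17, 12), (12, 7, -14), (-14, 21, 5), (5, 19, -18), … (26 more)
cycles coincide ⇒ equivalent

yes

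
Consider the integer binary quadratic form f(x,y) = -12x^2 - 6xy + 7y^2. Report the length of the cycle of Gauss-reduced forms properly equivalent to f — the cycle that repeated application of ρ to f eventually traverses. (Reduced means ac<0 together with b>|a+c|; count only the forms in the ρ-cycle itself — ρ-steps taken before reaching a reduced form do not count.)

D = 372, ⌊√D⌋ = 19
descent: ρ → (7,6,-12)  [lands on river]
river: ρ → (-12,18,1)
river: ρ → (1,18,-12)
river: ρ → (-12,6,7)
river: ρ → (7,8,-11)
river: ρ → (-11,14,4)
river: ρ → (4,18,-3)
river: ρ → (-3,18,4)
river: ρ → (4,14,-11)
river: ρ → (-11,8,7)
ρ-cycle length = 10 (tail of 1 descent step not counted)

10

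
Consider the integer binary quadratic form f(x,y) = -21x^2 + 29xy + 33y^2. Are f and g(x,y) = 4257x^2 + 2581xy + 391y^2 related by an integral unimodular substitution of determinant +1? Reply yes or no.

D₁ = 3613, D₂ = 3613
river cycle of f (length 58): (33, 37, -17), (-17, 31, 39), (39, 47, -9), (-9, 43, 49), (49, 55, -3), (-3, 59, 11), (11, 51, -23), (-23, 41, 21), (21, 43, -21), (-21, 41, 23), … (48 more)
river cycle of g (length 58): (33, 37, -17), (-17, 31, 39), (39, 47, -9), (-9, 43, 49), (49, 55, -3), (-3, 59, 11), (11, 51, -23), (-23, 41, 21), (21, 43, -21), (-21, 41, 23), … (48 more)
cycles coincide ⇒ equivalent

yes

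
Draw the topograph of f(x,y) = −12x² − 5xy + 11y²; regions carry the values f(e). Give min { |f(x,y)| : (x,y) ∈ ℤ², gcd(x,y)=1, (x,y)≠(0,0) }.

descent: ρ → (11,5,-12)  [lands on river]
river: ρ → (-12,19,4)
river: ρ → (4,21,-7)
river: ρ → (-7,21,4)
river: ρ → (4,19,-12)
river: ρ → (-12,5,11)
river: ρ → (11,17,-6)
river: ρ → (-6,19,8)
river: ρ → (8,13,-12)
river: ρ → (-12,11,9)
river: ρ → (9,7,-14)
river: ρ → (-14,21,2)
river: ρ → (2,23,-3)
river: ρ → (-3,19,16)
river: ρ → (16,13,-6)
river: ρ → (-6,23,1)
river: ρ → (1,23,-6)
river: ρ → (-6,13,16)
river: ρ → (16,19,-3)
river: ρ → (-3,23,2)
river: ρ → (2,21,-14)
river: ρ → (-14,7,9)
river: ρ → (9,11,-12)
river: ρ → (-12,13,8)
river: ρ → (8,19,-6)
river: ρ → (-6,17,11)
closes: descent 1, river 26
min |a| on river = 1

1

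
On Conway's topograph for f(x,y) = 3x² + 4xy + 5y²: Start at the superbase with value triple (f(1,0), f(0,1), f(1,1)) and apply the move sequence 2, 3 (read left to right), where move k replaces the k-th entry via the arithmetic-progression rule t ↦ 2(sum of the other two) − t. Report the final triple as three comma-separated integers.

start (3,5,12) = (f(1,0),f(0,1),f(1,1))
replace slot 2: 2·(3+12) − 5 = 25 → (3,25,12)
replace slot 3: 2·(3+25) − 12 = 44 → (3,25,44)

3,25,44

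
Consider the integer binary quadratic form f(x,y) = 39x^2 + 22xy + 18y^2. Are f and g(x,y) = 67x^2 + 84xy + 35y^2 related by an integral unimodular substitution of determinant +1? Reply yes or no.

D₁ = -2324, D₂ = -2324
f: flip: (39,22,18)→(18,-22,39)
f: translate: b→14 (≡-22 mod 36), so (18,-22,39)→(18,14,35)
f: reduced (well bottom): (18,14,35) with a≤c, −a<b≤a
g: translate: b→-50 (≡84 mod 134), so (67,84,35)→(67,-50,18)
g: flip: (67,-50,18)→(18,50,67)
g: translate: b→14 (≡50 mod 36), so (18,50,67)→(18,14,35)
g: reduced (well bottom): (18,14,35) with a≤c, −a<b≤a
reduced forms (18, 14, 35) vs (18, 14, 35) ⇒ equivalent

yes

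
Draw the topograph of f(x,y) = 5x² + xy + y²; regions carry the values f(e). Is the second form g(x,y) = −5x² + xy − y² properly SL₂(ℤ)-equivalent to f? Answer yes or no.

D₁ = -19, D₂ = -19
f: flip: (5,1,1)→(1,-1,5)
f: translate: b→1 (≡-1 mod 2), so (1,-1,5)→(1,1,5)
f: reduced (well bottom): (1,1,5) with a≤c, −a<b≤a
g is negative-definite; reduce −g:
−g: flip: (5,-1,1)→(1,1,5)
−g: reduced (well bottom): (1,1,5) with a≤c, −a<b≤a
flip sign back: reduced form of g is (-1,-1,-5)
reduced forms (1, 1, 5) vs (-1, -1, -5) ⇒ inequivalent

no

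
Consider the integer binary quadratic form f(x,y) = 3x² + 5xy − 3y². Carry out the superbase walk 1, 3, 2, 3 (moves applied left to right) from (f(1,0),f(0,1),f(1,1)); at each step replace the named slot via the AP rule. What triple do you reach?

start (3,-3,5) = (f(1,0),f(0,1),f(1,1))
replace slot 1: 2·((-3)+5) − 3 = 1 → (1,-3,5)
replace slot 3: 2·(1+(-3)) − 5 = -9 → (1,-3,-9)
replace slot 2: 2·(1+(-9)) − (-3) = -13 → (1,-13,-9)
replace slot 3: 2·(1+(-13)) − (-9) = -15 → (1,-13,-15)

1,-13,-15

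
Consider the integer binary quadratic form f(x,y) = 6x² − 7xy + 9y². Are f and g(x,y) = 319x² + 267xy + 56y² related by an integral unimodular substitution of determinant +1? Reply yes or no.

D₁ = -167, D₂ = -167
f: translate: b→5 (≡-7 mod 12), so (6,-7,9)→(6,5,8)
f: reduced (well bottom): (6,5,8) with a≤c, −a<b≤a
g: flip: (319,267,56)→(56,-267,319)
g: translate: b→-43 (≡-267 mod 112), so (56,-267,319)→(56,-43,9)
g: flip: (56,-43,9)→(9,43,56)
g: translate: b→7 (≡43 mod 18), so (9,43,56)→(9,7,6)
g: flip: (9,7,6)→(6,-7,9)
g: translate: b→5 (≡-7 mod 12), so (6,-7,9)→(6,5,8)
g: reduced (well bottom): (6,5,8) with a≤c, −a<b≤a
reduced forms (6, 5, 8) vs (6, 5, 8) ⇒ equivalent

yes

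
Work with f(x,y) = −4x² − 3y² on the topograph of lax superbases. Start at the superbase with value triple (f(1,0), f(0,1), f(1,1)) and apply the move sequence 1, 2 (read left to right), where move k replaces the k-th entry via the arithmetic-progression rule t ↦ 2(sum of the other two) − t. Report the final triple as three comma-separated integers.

start (-4,-3,-7) = (f(1,0),f(0,1),f(1,1))
replace slot 1: 2·((-3)+(-7)) − (-4) = -16 → (-16,-3,-7)
replace slot 2: 2·((-16)+(-7)) − (-3) = -43 → (-16,-43,-7)

-16,-43,-7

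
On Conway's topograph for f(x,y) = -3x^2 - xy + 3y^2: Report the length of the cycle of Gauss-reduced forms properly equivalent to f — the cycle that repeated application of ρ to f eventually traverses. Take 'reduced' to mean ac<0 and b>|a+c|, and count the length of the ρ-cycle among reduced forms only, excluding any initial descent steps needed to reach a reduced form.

D = 37, ⌊√D⌋ = 6
descent: ρ → (3,1,-3)  [lands on river]
river: ρ → (-3,5,1)
river: ρ → (1,5,-3)
river: ρ → (-3,1,3)
river: ρ → (3,5,-1)
river: ρ → (-1,5,3)
ρ-cycle length = 6 (tail of 1 descent step not counted)

6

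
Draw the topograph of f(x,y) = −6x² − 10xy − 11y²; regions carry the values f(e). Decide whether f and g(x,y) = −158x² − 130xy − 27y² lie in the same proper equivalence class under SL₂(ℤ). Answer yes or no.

D₁ = -164, D₂ = -164
f is negative-definite; reduce −f:
−f: translate: b→-2 (≡10 mod 12), so (6,10,11)→(6,-2,7)
−f: reduced (well bottom): (6,-2,7) with a≤c, −a<b≤a
flip sign back: reduced form of f is (-6,2,-7)
g is negative-definite; reduce −g:
−g: flip: (158,130,27)→(27,-130,158)
−g: translate: b→-22 (≡-130 mod 54), so (27,-130,158)→(27,-22,6)
−g: flip: (27,-22,6)→(6,22,27)
−g: translate: b→-2 (≡22 mod 12), so (6,22,27)→(6,-2,7)
−g: reduced (well bottom): (6,-2,7) with a≤c, −a<b≤a
flip sign back: reduced form of g is (-6,2,-7)
reduced forms (-6, 2, -7) vs (-6, 2, -7) ⇒ equivalent

yes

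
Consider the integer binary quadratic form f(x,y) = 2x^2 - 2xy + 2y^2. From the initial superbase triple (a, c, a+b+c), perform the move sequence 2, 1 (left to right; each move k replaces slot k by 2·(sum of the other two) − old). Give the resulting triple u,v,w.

start (2,2,2) = (f(1,0),f(0,1),f(1,1))
replace slot 2: 2·(2+2) − 2 = 6 → (2,6,2)
replace slot 1: 2·(6+2) − 2 = 14 → (14,6,2)

14,6,2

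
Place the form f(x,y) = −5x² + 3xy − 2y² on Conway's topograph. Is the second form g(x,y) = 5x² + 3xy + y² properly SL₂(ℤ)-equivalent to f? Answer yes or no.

D₁ = -31, D₂ = -11
discriminants differ ⇒ not SL₂(ℤ)-equivalent

no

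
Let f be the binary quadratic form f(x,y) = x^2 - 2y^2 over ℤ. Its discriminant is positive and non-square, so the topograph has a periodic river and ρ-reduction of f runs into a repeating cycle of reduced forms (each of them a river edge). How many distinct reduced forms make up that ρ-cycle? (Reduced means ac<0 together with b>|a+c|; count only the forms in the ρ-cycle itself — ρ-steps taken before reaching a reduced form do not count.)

D = 8, ⌊√D⌋ = 2
descent: ρ → (-2,0,1)
descent: ρ → (1,2,-1)  [lands on river]
river: ρ → (-1,2,1)
ρ-cycle length = 2 (tail of 2 descent steps not counted)

2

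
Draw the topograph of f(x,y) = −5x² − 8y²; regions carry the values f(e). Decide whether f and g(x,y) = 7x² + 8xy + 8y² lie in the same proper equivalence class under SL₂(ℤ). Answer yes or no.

D₁ = -160, D₂ = -160
f is negative-definite; reduce −f:
−f: reduced (well bottom): (5,0,8) with a≤c, −a<b≤a
flip sign back: reduced form of f is (-5,0,-8)
g: translate: b→-6 (≡8 mod 14), so (7,8,8)→(7,-6,7)
g: flip: (7,-6,7)→(7,6,7)
g: reduced (well bottom): (7,6,7) with a≤c, −a<b≤a
reduced forms (-5, 0, -8) vs (7, 6, 7) ⇒ inequivalent

no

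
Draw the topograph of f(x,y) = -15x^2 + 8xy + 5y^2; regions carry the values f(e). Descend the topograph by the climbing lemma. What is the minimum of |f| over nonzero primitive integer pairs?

descent: ρ → (5,12,-11)  [lands on river]
river: ρ → (-11,10,6)
river: ρ → (6,14,-7)
river: ρ → (-7,14,6)
river: ρ → (6,10,-11)
river: ρ → (-11,12,5)
river: ρ → (5,18,-2)
river: ρ → (-2,18,5)
closes: descent 1, river 8
min |a| on river = 2

2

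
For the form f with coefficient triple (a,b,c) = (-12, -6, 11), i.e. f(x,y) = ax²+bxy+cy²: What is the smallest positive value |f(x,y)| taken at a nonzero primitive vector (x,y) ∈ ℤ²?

descent: ρ → (11,6,-12)  [lands on river]
river: ρ → (-12,18,5)
river: ρ → (5,22,-4)
river: ρ → (-4,18,15)
river: ρ → (15,12,-7)
river: ρ → (-7,16,11)
closes: descent 1, river 6
min |a| on river = 4

4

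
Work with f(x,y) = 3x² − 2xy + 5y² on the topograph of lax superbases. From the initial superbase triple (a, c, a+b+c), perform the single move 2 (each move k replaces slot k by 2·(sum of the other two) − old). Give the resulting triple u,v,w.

start (3,5,6) = (f(1,0),f(0,1),f(1,1))
replace slot 2: 2·(3+6) − 5 = 13 → (3,13,6)

3,13,6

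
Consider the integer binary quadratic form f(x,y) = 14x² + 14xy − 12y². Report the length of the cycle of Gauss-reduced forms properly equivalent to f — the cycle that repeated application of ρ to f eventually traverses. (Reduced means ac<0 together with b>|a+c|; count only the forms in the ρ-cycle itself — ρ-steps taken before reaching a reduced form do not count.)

D = 868, ⌊√D⌋ = 29
river: ρ → (-12,10,16)
river: ρ → (16,22,-6)
river: ρ → (-6,26,8)
river: ρ → (8,22,-12)
river: ρ → (-12,26,4)
river: ρ → (4,22,-24)
river: ρ → (-24,26,2)
river: ρ → (2,26,-24)
river: ρ → (-24,22,4)
river: ρ → (4,26,-12)
river: ρ → (-12,22,8)
river: ρ → (8,26,-6)
river: ρ → (-6,22,16)
river: ρ → (16,10,-12)
river: ρ → (-12,14,14)
river: ρ → (14,14,-12)
ρ-cycle length = 16 (tail of 0 descent steps not counted)

16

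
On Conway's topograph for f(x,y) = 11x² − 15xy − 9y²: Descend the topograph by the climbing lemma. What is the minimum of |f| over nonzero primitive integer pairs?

descent: ρ → (-9,15,11)  [lands on river]
river: ρ → (11,7,-13)
river: ρ → (-13,19,5)
river: ρ → (5,21,-9)
closes: descent 1, river 4
min |a| on river = 5

5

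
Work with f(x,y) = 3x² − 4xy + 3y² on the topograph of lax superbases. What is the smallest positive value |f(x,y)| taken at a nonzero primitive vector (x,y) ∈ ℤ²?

translate: b→2 (≡-4 mod 6), so (3,-4,3)→(3,2,2)
flip: (3,2,2)→(2,-2,3)
translate: b→2 (≡-2 mod 4), so (2,-2,3)→(2,2,3)
reduced (well bottom): (2,2,3) with a≤c, −a<b≤a
well minimum = a = 2

2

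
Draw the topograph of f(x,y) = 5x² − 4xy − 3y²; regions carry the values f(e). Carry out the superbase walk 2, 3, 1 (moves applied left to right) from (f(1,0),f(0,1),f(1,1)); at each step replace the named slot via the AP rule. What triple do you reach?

start (5,-3,-2) = (f(1,0),f(0,1),f(1,1))
replace slot 2: 2·(5+(-2)) − (-3) = 9 → (5,9,-2)
replace slot 3: 2·(5+9) − (-2) = 30 → (5,9,30)
replace slot 1: 2·(9+30) − 5 = 73 → (73,9,30)

73,9,30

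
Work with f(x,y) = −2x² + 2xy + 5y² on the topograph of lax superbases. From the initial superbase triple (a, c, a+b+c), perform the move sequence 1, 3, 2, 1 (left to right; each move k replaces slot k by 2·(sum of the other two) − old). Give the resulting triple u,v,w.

start (-2,5,5) = (f(1,0),f(0,1),f(1,1))
replace slot 1: 2·(5+5) − (-2) = 22 → (22,5,5)
replace slot 3: 2·(22+5) − 5 = 49 → (22,5,49)
replace slot 2: 2·(22+49) − 5 = 137 → (22,137,49)
replace slot 1: 2·(137+49) − 22 = 350 → (350,137,49)

350,137,49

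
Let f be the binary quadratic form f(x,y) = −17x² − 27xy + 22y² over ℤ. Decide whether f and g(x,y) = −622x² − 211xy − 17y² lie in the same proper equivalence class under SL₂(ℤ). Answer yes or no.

D₁ = 2225, D₂ = 2225
river cycle of f (length 12): (22, 27, -17), (-17, 41, 8), (8, 39, -22), (-22, 5, 25), (25, 45, -2), (-2, 47, 2), (2, 45, -25), (-25, 5, 22), (22, 39, -8), (-8, 41, 17), … (2 more)
river cycle of g (length 12): (-17, 41, 8), (8, 39, -22), (-22, 5, 25), (25, 45, -2), (-2, 47, 2), (2, 45, -25), (-25, 5, 22), (22, 39, -8), (-8, 41, 17), (17, 27, -22), … (2 more)
cycles coincide ⇒ equivalent

yes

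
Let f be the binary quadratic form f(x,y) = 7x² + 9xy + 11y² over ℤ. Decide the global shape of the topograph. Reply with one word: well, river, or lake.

D = b²−4ac = 9² − 4·7·11 = -227
D < 0 ⇒ definite ⇒ every region one sign ⇒ single well

well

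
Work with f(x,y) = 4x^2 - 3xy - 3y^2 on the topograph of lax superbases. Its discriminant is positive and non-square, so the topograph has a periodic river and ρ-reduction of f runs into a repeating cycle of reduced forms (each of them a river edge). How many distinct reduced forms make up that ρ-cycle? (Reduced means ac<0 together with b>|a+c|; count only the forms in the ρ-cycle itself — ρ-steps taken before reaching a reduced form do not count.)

D = 57, ⌊√D⌋ = 7
descent: ρ → (-3,3,4)  [lands on river]
river: ρ → (4,5,-2)
river: ρ → (-2,7,1)
river: ρ → (1,7,-2)
river: ρ → (-2,5,4)
river: ρ → (4,3,-3)
ρ-cycle length = 6 (tail of 1 descent step not counted)

6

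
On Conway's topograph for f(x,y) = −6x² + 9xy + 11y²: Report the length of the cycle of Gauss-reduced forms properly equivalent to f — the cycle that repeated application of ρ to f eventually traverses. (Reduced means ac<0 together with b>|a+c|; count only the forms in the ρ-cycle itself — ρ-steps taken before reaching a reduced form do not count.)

D = 345, ⌊√D⌋ = 18
river: ρ → (11,13,-4)
river: ρ → (-4,11,14)
river: ρ → (14,17,-1)
river: ρ → (-1,17,14)
river: ρ → (14,11,-4)
river: ρ → (-4,13,11)
river: ρ → (11,9,-6)
river: ρ → (-6,15,5)
river: ρ → (5,15,-6)
river: ρ → (-6,9,11)
ρ-cycle length = 10 (tail of 0 descent steps not counted)

10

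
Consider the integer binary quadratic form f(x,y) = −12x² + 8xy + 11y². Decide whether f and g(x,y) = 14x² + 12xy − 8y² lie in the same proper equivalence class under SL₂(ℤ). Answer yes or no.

D₁ = 592, D₂ = 592
river cycle of f (length 6): (11, 14, -9), (-9, 22, 3), (3, 20, -16), (-16, 12, 7), (7, 16, -12), (-12, 8, 11)
river cycle of g (length 6): (-8, 20, 6), (6, 16, -14), (-14, 12, 8), (8, 20, -6), (-6, 16, 14), (14, 12, -8)
cycles differ ⇒ inequivalent

no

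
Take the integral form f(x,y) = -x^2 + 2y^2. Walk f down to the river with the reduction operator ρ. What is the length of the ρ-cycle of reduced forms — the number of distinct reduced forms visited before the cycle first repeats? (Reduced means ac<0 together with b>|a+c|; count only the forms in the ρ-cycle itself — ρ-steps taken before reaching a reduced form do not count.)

D = 8, ⌊√D⌋ = 2
descent: ρ → (2,0,-1)
descent: ρ → (-1,2,1)  [lands on river]
river: ρ → (1,2,-1)
ρ-cycle length = 2 (tail of 2 descent steps not counted)

2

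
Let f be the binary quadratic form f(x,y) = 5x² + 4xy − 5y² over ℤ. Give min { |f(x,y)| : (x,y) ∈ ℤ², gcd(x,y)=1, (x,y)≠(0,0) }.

river: ρ → (-5,6,4)
river: ρ → (4,10,-1)
river: ρ → (-1,10,4)
river: ρ → (4,6,-5)
river: ρ → (-5,4,5)
river: ρ → (5,6,-4)
river: ρ → (-4,10,1)
river: ρ → (1,10,-4)
river: ρ → (-4,6,5)
river: ρ → (5,4,-5)
closes: descent 0, river 10
min |a| on river = 1

1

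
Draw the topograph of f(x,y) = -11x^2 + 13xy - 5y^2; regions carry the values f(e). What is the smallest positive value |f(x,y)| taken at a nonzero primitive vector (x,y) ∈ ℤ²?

translate: b→9 (≡-13 mod 22), so (11,-13,5)→(11,9,3)
flip: (11,9,3)→(3,-9,11)
translate: b→3 (≡-9 mod 6), so (3,-9,11)→(3,3,5)
reduced (well bottom): (3,3,5) with a≤c, −a<b≤a
well minimum |f| = |-3| = 3 (negative-definite)

3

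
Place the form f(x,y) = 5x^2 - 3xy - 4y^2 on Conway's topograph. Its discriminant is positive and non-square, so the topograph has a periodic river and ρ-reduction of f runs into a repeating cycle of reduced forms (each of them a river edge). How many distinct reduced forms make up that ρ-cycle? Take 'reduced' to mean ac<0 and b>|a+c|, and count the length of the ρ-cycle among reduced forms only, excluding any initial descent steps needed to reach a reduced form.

D = 89, ⌊√D⌋ = 9
descent: ρ → (-4,3,5)  [lands on river]
river: ρ → (5,7,-2)
river: ρ → (-2,9,1)
river: ρ → (1,9,-2)
river: ρ → (-2,7,5)
river: ρ → (5,3,-4)
river: ρ → (-4,5,4)
river: ρ → (4,3,-5)
river: ρ → (-5,7,2)
river: ρ → (2,9,-1)
river: ρ → (-1,9,2)
river: ρ → (2,7,-5)
river: ρ → (-5,3,4)
river: ρ → (4,5,-4)
ρ-cycle length = 14 (tail of 1 descent step not counted)

14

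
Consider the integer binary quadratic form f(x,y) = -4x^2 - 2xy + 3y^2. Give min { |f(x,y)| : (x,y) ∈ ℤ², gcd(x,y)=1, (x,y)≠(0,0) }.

descent: ρ → (3,2,-4)  [lands on river]
river: ρ → (-4,6,1)
river: ρ → (1,6,-4)
river: ρ → (-4,2,3)
river: ρ → (3,4,-3)
river: ρ → (-3,2,4)
river: ρ → (4,6,-1)
river: ρ → (-1,6,4)
river: ρ → (4,2,-3)
river: ρ → (-3,4,3)
closes: descent 1, river 10
min |a| on river = 1

1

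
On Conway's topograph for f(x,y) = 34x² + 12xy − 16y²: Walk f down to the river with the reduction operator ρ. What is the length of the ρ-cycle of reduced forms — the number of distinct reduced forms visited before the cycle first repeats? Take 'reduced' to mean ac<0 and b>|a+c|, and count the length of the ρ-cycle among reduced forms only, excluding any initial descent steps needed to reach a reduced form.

D = 2320, ⌊√D⌋ = 48
descent: ρ → (-16,20,30)  [lands on river]
river: ρ → (30,40,-6)
river: ρ → (-6,44,16)
river: ρ → (16,20,-30)
river: ρ → (-30,40,6)
river: ρ → (6,44,-16)
ρ-cycle length = 6 (tail of 1 descent step not counted)

6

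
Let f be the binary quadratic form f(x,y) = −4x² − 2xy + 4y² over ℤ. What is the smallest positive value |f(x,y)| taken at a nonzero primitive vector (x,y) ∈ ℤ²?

descent: ρ → (4,2,-4)  [lands on river]
river: ρ → (-4,6,2)
river: ρ → (2,6,-4)
river: ρ → (-4,2,4)
river: ρ → (4,6,-2)
river: ρ → (-2,6,4)
closes: descent 1, river 6
min |a| on river = 2

2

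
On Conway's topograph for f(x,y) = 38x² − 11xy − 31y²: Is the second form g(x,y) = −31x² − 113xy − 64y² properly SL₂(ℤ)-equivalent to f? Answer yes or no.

D₁ = 4833, D₂ = 4833
river cycle of f (length 56): (-31, 11, 38), (38, 65, -4), (-4, 63, 54), (54, 45, -13), (-13, 59, 26), (26, 45, -27), (-27, 63, 8), (8, 65, -19), (-19, 49, 32), (32, 15, -36), … (46 more)
river cycle of g (length 56): (18, 51, -31), (-31, 11, 38), (38, 65, -4), (-4, 63, 54), (54, 45, -13), (-13, 59, 26), (26, 45, -27), (-27, 63, 8), (8, 65, -19), (-19, 49, 32), … (46 more)
cycles coincide ⇒ equivalent

yes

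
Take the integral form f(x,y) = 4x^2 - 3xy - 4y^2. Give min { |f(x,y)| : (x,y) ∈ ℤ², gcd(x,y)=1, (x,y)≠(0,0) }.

descent: ρ → (-4,3,4)  [lands on river]
river: ρ → (4,5,-3)
river: ρ → (-3,7,2)
river: ρ → (2,5,-6)
river: ρ → (-6,7,1)
river: ρ → (1,7,-6)
river: ρ → (-6,5,2)
river: ρ → (2,7,-3)
river: ρ → (-3,5,4)
river: ρ → (4,3,-4)
river: ρ → (-4,5,3)
river: ρ → (3,7,-2)
river: ρ → (-2,5,6)
river: ρ → (6,7,-1)
river: ρ → (-1,7,6)
river: ρ → (6,5,-2)
river: ρ → (-2,7,3)
river: ρ → (3,5,-4)
closes: descent 1, river 18
min |a| on river = 1

1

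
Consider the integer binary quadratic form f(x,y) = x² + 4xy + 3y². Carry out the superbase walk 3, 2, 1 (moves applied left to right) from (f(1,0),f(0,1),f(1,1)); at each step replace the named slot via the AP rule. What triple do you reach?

start (1,3,8) = (f(1,0),f(0,1),f(1,1))
replace slot 3: 2·(1+3) − 8 = 0 → (1,3,0)
replace slot 2: 2·(1+0) − 3 = -1 → (1,-1,0)
replace slot 1: 2·((-1)+0) − 1 = -3 → (-3,-1,0)

-3,-1,0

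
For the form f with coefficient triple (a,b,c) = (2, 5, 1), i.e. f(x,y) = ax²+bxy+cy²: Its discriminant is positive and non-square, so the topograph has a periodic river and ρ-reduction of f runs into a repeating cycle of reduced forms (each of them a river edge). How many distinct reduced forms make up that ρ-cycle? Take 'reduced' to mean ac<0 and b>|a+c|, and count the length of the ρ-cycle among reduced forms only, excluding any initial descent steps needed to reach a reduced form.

D = 17, ⌊√D⌋ = 4
descent: ρ → (1,3,-2)  [lands on river]
river: ρ → (-2,1,2)
river: ρ → (2,3,-1)
river: ρ → (-1,3,2)
river: ρ → (2,1,-2)
river: ρ → (-2,3,1)
ρ-cycle length = 6 (tail of 1 descent step not counted)

6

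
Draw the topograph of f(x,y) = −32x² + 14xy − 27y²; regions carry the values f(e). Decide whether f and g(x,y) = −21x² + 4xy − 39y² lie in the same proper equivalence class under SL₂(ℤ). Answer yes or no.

D₁ = -3260, D₂ = -3260
f is negative-definite; reduce −f:
−f: flip: (32,-14,27)→(27,14,32)
−f: reduced (well bottom): (27,14,32) with a≤c, −a<b≤a
flip sign back: reduced form of f is (-27,-14,-32)
g is negative-definite; reduce −g:
−g: reduced (well bottom): (21,-4,39) with a≤c, −a<b≤a
flip sign back: reduced form of g is (-21,4,-39)
reduced forms (-27, -14, -32) vs (-21, 4, -39) ⇒ inequivalent

no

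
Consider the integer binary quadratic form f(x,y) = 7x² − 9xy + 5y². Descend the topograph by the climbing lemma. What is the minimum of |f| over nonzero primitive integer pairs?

translate: b→5 (≡-9 mod 14), so (7,-9,5)→(7,5,3)
flip: (7,5,3)→(3,-5,7)
translate: b→1 (≡-5 mod 6), so (3,-5,7)→(3,1,5)
reduced (well bottom): (3,1,5) with a≤c, −a<b≤a
well minimum = a = 3

3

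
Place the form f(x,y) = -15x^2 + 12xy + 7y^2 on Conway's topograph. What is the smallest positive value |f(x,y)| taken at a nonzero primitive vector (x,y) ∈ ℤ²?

river: ρ → (7,16,-11)
river: ρ → (-11,6,12)
river: ρ → (12,18,-5)
river: ρ → (-5,22,4)
river: ρ → (4,18,-15)
river: ρ → (-15,12,7)
closes: descent 0, river 6
min |a| on river = 4

4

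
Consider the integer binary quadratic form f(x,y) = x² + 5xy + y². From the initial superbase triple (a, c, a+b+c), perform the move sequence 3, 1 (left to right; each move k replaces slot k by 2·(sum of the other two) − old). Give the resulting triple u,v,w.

start (1,1,7) = (f(1,0),f(0,1),f(1,1))
replace slot 3: 2·(1+1) − 7 = -3 → (1,1,-3)
replace slot 1: 2·(1+(-3)) − 1 = -5 → (-5,1,-3)

-5,1,-3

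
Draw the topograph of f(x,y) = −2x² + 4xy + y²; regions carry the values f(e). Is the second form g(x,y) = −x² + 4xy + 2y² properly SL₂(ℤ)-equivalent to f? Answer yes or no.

D₁ = 24, D₂ = 24
river cycle of f (length 2): (1, 4, -2), (-2, 4, 1)
river cycle of g (length 2): (2, 4, -1), (-1, 4, 2)
cycles differ ⇒ inequivalent

no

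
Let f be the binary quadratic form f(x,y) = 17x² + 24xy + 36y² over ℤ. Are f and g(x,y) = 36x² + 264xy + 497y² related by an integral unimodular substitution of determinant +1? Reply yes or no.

D₁ = -1872, D₂ = -1872
f: translate: b→-10 (≡24 mod 34), so (17,24,36)→(17,-10,29)
f: reduced (well bottom): (17,-10,29) with a≤c, −a<b≤a
g: translate: b→-24 (≡264 mod 72), so (36,264,497)→(36,-24,17)
g: flip: (36,-24,17)→(17,24,36)
g: translate: b→-10 (≡24 mod 34), so (17,24,36)→(17,-10,29)
g: reduced (well bottom): (17,-10,29) with a≤c, −a<b≤a
reduced forms (17, -10, 29) vs (17, -10, 29) ⇒ equivalent

yes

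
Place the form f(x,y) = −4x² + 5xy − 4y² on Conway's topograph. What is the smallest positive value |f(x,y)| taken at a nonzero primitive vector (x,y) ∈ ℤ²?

translate: b→3 (≡-5 mod 8), so (4,-5,4)→(4,3,3)
flip: (4,3,3)→(3,-3,4)
translate: b→3 (≡-3 mod 6), so (3,-3,4)→(3,3,4)
reduced (well bottom): (3,3,4) with a≤c, −a<b≤a
well minimum |f| = |-3| = 3 (negative-definite)

3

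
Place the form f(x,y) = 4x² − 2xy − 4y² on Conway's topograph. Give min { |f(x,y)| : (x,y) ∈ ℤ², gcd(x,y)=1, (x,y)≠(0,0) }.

descent: ρ → (-4,2,4)  [lands on river]
river: ρ → (4,6,-2)
river: ρ → (-2,6,4)
river: ρ → (4,2,-4)
river: ρ → (-4,6,2)
river: ρ → (2,6,-4)
closes: descent 1, river 6
min |a| on river = 2

2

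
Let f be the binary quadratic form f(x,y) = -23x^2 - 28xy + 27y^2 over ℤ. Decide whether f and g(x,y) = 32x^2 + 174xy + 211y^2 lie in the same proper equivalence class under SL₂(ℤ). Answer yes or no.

D₁ = 3268, D₂ = 3268
river cycle of f (length 10): (27, 28, -23), (-23, 18, 32), (32, 46, -9), (-9, 44, 37), (37, 30, -16), (-16, 34, 33), (33, 32, -17), (-17, 36, 29), (29, 22, -24), (-24, 26, 27)
river cycle of g (length 10): (32, 46, -9), (-9, 44, 37), (37, 30, -16), (-16, 34, 33), (33, 32, -17), (-17, 36, 29), (29, 22, -24), (-24, 26, 27), (27, 28, -23), (-23, 18, 32)
cycles coincide ⇒ equivalent

yes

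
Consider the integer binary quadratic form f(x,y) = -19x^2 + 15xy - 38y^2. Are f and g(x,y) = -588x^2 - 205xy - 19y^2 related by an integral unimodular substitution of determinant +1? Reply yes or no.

D₁ = -2663, D₂ = -2663
f is negative-definite; reduce −f:
−f: reduced (well bottom): (19,-15,38) with a≤c, −a<b≤a
flip sign back: reduced form of f is (-19,15,-38)
g is negative-definite; reduce −g:
−g: flip: (588,205,19)→(19,-205,588)
−g: translate: b→-15 (≡-205 mod 38), so (19,-205,588)→(19,-15,38)
−g: reduced (well bottom): (19,-15,38) with a≤c, −a<b≤a
flip sign back: reduced form of g is (-19,15,-38)
reduced forms (-19, 15, -38) vs (-19, 15, -38) ⇒ equivalent

yes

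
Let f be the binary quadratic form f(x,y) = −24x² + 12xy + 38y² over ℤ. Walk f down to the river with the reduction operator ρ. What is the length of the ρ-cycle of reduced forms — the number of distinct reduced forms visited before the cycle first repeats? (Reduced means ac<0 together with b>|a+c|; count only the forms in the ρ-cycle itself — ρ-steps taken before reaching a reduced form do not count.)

D = 3792, ⌊√D⌋ = 61
descent: ρ → (38,-12,-24)
descent: ρ → (-24,60,2)  [lands on river]
river: ρ → (2,60,-24)
river: ρ → (-24,36,26)
river: ρ → (26,16,-34)
river: ρ → (-34,52,8)
river: ρ → (8,60,-6)
river: ρ → (-6,60,8)
river: ρ → (8,52,-34)
river: ρ → (-34,16,26)
river: ρ → (26,36,-24)
ρ-cycle length = 10 (tail of 2 descent steps not counted)

10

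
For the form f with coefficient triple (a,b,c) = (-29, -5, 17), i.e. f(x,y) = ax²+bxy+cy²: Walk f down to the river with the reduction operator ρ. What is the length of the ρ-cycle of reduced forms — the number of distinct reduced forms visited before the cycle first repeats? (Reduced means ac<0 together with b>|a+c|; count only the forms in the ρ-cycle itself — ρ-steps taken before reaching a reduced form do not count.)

D = 1997, ⌊√D⌋ = 44
descent: ρ → (17,39,-7)  [lands on river]
river: ρ → (-7,31,37)
river: ρ → (37,43,-1)
river: ρ → (-1,43,37)
river: ρ → (37,31,-7)
river: ρ → (-7,39,17)
river: ρ → (17,29,-17)
river: ρ → (-17,39,7)
river: ρ → (7,31,-37)
river: ρ → (-37,43,1)
river: ρ → (1,43,-37)
river: ρ → (-37,31,7)
river: ρ → (7,39,-17)
river: ρ → (-17,29,17)
ρ-cycle length = 14 (tail of 1 descent step not counted)

14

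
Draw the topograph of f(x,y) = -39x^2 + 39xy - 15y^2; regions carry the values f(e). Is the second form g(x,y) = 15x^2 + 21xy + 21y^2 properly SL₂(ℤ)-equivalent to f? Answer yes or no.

D₁ = -819, D₂ = -819
f is negative-definite; reduce −f:
−f: translate: b→39 (≡-39 mod 78), so (39,-39,15)→(39,39,15)
−f: flip: (39,39,15)→(15,-39,39)
−f: translate: b→-9 (≡-39 mod 30), so (15,-39,39)→(15,-9,15)
−f: flip: (15,-9,15)→(15,9,15)
−f: reduced (well bottom): (15,9,15) with a≤c, −a<b≤a
flip sign back: reduced form of f is (-15,-9,-15)
g: translate: b→-9 (≡21 mod 30), so (15,21,21)→(15,-9,15)
g: flip: (15,-9,15)→(15,9,15)
g: reduced (well bottom): (15,9,15) with a≤c, −a<b≤a
reduced forms (-15, -9, -15) vs (15, 9, 15) ⇒ inequivalent

no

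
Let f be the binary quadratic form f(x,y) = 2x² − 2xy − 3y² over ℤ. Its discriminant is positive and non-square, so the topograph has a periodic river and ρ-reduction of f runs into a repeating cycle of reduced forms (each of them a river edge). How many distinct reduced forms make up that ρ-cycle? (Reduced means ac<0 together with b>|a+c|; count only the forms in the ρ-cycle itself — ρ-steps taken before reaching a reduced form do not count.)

D = 28, ⌊√D⌋ = 5
descent: ρ → (-3,2,2)  [lands on river]
river: ρ → (2,2,-3)
river: ρ → (-3,4,1)
river: ρ → (1,4,-3)
ρ-cycle length = 4 (tail of 1 descent step not counted)

4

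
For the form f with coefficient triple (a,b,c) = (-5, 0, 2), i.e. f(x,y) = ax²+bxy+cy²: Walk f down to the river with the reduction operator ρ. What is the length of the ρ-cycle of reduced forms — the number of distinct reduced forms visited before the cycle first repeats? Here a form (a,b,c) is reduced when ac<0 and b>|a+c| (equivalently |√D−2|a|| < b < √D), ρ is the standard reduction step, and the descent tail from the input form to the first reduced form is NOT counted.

D = 40, ⌊√D⌋ = 6
descent: ρ → (2,4,-3)  [lands on river]
river: ρ → (-3,2,3)
river: ρ → (3,4,-2)
river: ρ → (-2,4,3)
river: ρ → (3,2,-3)
river: ρ → (-3,4,2)
ρ-cycle length = 6 (tail of 1 descent step not counted)

6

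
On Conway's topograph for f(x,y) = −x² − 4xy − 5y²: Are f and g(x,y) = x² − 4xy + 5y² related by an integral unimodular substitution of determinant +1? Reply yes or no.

D₁ = -4, D₂ = -4
f is negative-definite; reduce −f:
−f: translate: b→0 (≡4 mod 2), so (1,4,5)→(1,0,1)
−f: reduced (well bottom): (1,0,1) with a≤c, −a<b≤a
flip sign back: reduced form of f is (-1,0,-1)
g: translate: b→0 (≡-4 mod 2), so (1,-4,5)→(1,0,1)
g: reduced (well bottom): (1,0,1) with a≤c, −a<b≤a
reduced forms (-1, 0, -1) vs (1, 0, 1) ⇒ inequivalent

no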